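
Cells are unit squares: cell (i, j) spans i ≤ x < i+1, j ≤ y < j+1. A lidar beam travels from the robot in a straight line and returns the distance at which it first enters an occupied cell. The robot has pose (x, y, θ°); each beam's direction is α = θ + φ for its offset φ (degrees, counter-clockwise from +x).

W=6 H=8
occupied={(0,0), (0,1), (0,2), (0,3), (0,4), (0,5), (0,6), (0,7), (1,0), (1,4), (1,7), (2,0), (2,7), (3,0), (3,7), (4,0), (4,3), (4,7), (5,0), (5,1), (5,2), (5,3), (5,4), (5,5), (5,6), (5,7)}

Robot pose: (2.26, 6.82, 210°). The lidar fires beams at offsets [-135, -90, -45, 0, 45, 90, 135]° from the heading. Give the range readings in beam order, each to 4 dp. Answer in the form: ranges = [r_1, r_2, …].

beam 1: φ=-135°, α=75°
  direction (0.2588, 0.9659); cell (2,6); t to first gridline: x 2.8591, y 0.1863 (then +3.8637 / +1.0353)
    (2,7) via y @ 0.1863  # hit
  → r_1 = 0.1863
beam 2: φ=-90°, α=120°
  direction (-0.5000, 0.8660); cell (2,6); t to first gridline: x 0.5200, y 0.2078 (then +2.0000 / +1.1547)
    (2,7) via y @ 0.2078  # hit
  → r_2 = 0.2078
beam 3: φ=-45°, α=165°
  direction (-0.9659, 0.2588); cell (2,6); t to first gridline: x 0.2692, y 0.6955 (then +1.0353 / +3.8637)
    (1,6) via x @ 0.2692
    (1,7) via y @ 0.6955  # hit
  → r_3 = 0.6955
beam 4: φ=0°, α=210°
  direction (-0.8660, -0.5000); cell (2,6); t to first gridline: x 0.3002, y 1.6400 (then +1.1547 / +2.0000)
    (1,6) via x @ 0.3002
    (0,6) via x @ 1.4549  # hit
  → r_4 = 1.4549
beam 5: φ=45°, α=255°
  direction (-0.2588, -0.9659); cell (2,6); t to first gridline: x 1.0046, y 0.8489 (then +3.8637 / +1.0353)
    (2,5) via y @ 0.8489
    (1,5) via x @ 1.0046
    (1,4) via y @ 1.8842  # hit
  → r_5 = 1.8842
beam 6: φ=90°, α=300°
  direction (0.5000, -0.8660); cell (2,6); t to first gridline: x 1.4800, y 0.9469 (then +2.0000 / +1.1547)
    (2,5) via y @ 0.9469
    (3,5) via x @ 1.4800
    (3,4) via y @ 2.1016
    (3,3) via y @ 3.2563
    (4,3) via x @ 3.4800  # hit
  → r_6 = 3.4800
beam 7: φ=135°, α=345°
  direction (0.9659, -0.2588); cell (2,6); t to first gridline: x 0.7661, y 3.1682 (then +1.0353 / +3.8637)
    (3,6) via x @ 0.7661
    (4,6) via x @ 1.8014
    (5,6) via x @ 2.8367  # hit
  → r_7 = 2.8367

ranges = [0.1863, 0.2078, 0.6955, 1.4549, 1.8842, 3.4800, 2.8367]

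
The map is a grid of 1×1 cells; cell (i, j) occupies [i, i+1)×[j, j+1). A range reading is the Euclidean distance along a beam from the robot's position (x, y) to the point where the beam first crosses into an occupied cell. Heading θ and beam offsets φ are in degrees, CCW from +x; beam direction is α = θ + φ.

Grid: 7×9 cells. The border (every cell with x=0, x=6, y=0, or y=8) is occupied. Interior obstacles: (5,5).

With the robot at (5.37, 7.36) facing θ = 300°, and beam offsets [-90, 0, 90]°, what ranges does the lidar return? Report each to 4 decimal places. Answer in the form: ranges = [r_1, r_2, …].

beam 1: φ=-90°, α=210°
  dir = (cos 210°, sin 210°) = (-0.8660, -0.5000); from cell (5,7)
  next x-line at t=0.4272, next y-line at t=0.7200; Δt_x=1.1547, Δt_y=2.0000
    x: enter (4,7) at t=0.4272
    y: enter (4,6) at t=0.7200
    x: enter (3,6) at t=1.5819
    y: enter (3,5) at t=2.7200
    x: enter (2,5) at t=2.7366
    x: enter (1,5) at t=3.8913
    y: enter (1,4) at t=4.7200
    x: enter (0,4) at t=5.0460 ← occupied
  → r_1 = 5.0460
beam 2: φ=0°, α=300°
  dir = (cos 300°, sin 300°) = (0.5000, -0.8660); from cell (5,7)
  next x-line at t=1.2600, next y-line at t=0.4157; Δt_x=2.0000, Δt_y=1.1547
    y: enter (5,6) at t=0.4157
    x: enter (6,6) at t=1.2600 ← occupied
  → r_2 = 1.2600
beam 3: φ=90°, α=30°
  dir = (cos 30°, sin 30°) = (0.8660, 0.5000); from cell (5,7)
  next x-line at t=0.7275, next y-line at t=1.2800; Δt_x=1.1547, Δt_y=2.0000
    x: enter (6,7) at t=0.7275 ← occupied
  → r_3 = 0.7275

ranges = [5.0460, 1.2600, 0.7275]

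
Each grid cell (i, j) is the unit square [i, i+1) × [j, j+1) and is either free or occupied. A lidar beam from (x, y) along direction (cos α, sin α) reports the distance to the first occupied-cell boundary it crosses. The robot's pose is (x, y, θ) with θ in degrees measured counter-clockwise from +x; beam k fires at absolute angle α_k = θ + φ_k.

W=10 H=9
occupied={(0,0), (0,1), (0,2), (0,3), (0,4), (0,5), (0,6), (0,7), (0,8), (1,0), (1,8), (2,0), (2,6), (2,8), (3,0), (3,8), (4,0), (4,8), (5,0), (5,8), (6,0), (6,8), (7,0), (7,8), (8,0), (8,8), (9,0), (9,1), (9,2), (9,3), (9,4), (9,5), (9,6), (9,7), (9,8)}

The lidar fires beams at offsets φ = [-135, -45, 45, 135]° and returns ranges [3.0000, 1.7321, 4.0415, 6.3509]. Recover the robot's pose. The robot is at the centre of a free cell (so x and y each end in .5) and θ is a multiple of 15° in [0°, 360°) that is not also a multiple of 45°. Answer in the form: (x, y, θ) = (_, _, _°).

The pose lattice has 55·16 = 880 candidates. Test each by forward raycasting.
  (5.5, 5.5, 330°): beam 1 = 4.6587 ≠ 3.0000 ✗
  (4.5, 4.5, 15°): beam 1 = 4.0415 ≠ 3.0000 ✗
  (6.5, 4.5, 240°): beam 1 = 3.6235 ≠ 3.0000 ✗
  (2.5, 5.5, 15°): beam 2 = 7.5056 ≠ 1.7321 ✗
  …
  (4.5, 6.5, 165°): r_1=3.0000, r_2=1.7321, r_3=4.0415, r_4=6.3509 — all match ✓
No second candidate reproduces the full scan.

(x, y, θ) = (4.5, 6.5, 165°)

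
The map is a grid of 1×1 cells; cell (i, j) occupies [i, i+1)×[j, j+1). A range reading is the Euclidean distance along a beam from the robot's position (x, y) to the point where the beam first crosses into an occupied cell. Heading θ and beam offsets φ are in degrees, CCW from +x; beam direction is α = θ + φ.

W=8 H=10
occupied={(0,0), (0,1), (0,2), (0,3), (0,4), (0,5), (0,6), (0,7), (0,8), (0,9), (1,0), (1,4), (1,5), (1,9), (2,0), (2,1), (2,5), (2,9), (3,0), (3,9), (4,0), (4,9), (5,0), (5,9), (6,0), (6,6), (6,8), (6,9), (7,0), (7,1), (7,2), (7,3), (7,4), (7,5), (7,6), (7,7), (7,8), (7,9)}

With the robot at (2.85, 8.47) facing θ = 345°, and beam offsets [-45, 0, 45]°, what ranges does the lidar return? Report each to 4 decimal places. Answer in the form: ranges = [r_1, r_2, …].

beam 1: φ=-45°, α=300°
  cosα=0.5000 sinα=-0.8660 | (2,8) | tMaxX 0.3000 tMaxY 0.5427 | tΔX 2.0000 tΔY 1.1547
    t=0.3000 [x] (3,8)
    t=0.5427 [y] (3,7)
    t=1.6974 [y] (3,6)
    t=2.3000 [x] (4,6)
    t=2.8521 [y] (4,5)
    t=4.0068 [y] (4,4)
    t=4.3000 [x] (5,4)
    t=5.1615 [y] (5,3)
    t=6.3000 [x] (6,3)
    t=6.3162 [y] (6,2)
    t=7.4709 [y] (6,1)
    t=8.3000 [x] (7,1) — stop
  → r_1 = 8.3000
beam 2: φ=0°, α=345°
  cosα=0.9659 sinα=-0.2588 | (2,8) | tMaxX 0.1553 tMaxY 1.8159 | tΔX 1.0353 tΔY 3.8637
    t=0.1553 [x] (3,8)
    t=1.1906 [x] (4,8)
    t=1.8159 [y] (4,7)
    t=2.2258 [x] (5,7)
    t=3.2611 [x] (6,7)
    t=4.2964 [x] (7,7) — stop
  → r_2 = 4.2964
beam 3: φ=45°, α=30°
  cosα=0.8660 sinα=0.5000 | (2,8) | tMaxX 0.1732 tMaxY 1.0600 | tΔX 1.1547 tΔY 2.0000
    t=0.1732 [x] (3,8)
    t=1.0600 [y] (3,9) — stop
  → r_3 = 1.0600

ranges = [8.3000, 4.2964, 1.0600]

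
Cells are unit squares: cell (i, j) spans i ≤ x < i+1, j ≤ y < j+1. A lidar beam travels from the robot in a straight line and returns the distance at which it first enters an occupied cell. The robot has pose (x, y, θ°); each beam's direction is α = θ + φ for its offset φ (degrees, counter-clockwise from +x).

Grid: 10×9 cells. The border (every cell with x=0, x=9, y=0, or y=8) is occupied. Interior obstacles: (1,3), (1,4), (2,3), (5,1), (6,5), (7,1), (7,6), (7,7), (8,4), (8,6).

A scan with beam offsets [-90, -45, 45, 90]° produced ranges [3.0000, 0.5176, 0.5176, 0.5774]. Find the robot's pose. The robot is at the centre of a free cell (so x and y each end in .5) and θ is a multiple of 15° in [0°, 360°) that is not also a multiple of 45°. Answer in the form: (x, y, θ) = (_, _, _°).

Candidates: 46 free-cell centres × 16 headings = 736 poses. Raycast each; keep the one whose scan matches to 4 dp.
  (3.5, 6.5, 105°): beam 1 = 3.6235 ≠ 3.0000 ✗
  (7.5, 2.5, 30°): beam 1 = 0.5774 ≠ 3.0000 ✗
  (5.5, 7.5, 150°): beam 1 = 0.5774 ≠ 3.0000 ✗
  (4.5, 6.5, 195°): beam 1 = 1.5529 ≠ 3.0000 ✗
  …
  (2.5, 4.5, 210°): r_1=3.0000, r_2=0.5176, r_3=0.5176, r_4=0.5774 — all match ✓
Unique over the lattice → pose = (2.5, 4.5, 210°).

(x, y, θ) = (2.5, 4.5, 210°)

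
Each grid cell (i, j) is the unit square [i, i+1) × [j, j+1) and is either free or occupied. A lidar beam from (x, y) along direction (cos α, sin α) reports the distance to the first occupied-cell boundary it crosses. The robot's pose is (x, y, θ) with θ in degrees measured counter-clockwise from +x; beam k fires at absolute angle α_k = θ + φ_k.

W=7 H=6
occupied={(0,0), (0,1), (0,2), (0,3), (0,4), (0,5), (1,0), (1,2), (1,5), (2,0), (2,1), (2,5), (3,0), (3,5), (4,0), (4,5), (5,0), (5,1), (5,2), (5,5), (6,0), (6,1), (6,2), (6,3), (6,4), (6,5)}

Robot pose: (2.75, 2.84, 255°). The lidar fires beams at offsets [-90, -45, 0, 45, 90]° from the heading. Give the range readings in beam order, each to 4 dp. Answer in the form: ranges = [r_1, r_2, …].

ranges = [1.8117, 0.8660, 0.8696, 2.1246, 2.3294]

beam 1: φ=-90°, α=165°
  dir = (cos 165°, sin 165°) = (-0.9659, 0.2588); from cell (2,2)
  next x-line at t=0.7765, next y-line at t=0.6182; Δt_x=1.0353, Δt_y=3.8637
    y: enter (2,3) at t=0.6182
    x: enter (1,3) at t=0.7765
    x: enter (0,3) at t=1.8117 ← occupied
  → r_1 = 1.8117
beam 2: φ=-45°, α=210°
  dir = (cos 210°, sin 210°) = (-0.8660, -0.5000); from cell (2,2)
  next x-line at t=0.8660, next y-line at t=1.6800; Δt_x=1.1547, Δt_y=2.0000
    x: enter (1,2) at t=0.8660 ← occupied
  → r_2 = 0.8660
beam 3: φ=0°, α=255°
  dir = (cos 255°, sin 255°) = (-0.2588, -0.9659); from cell (2,2)
  next x-line at t=2.8978, next y-line at t=0.8696; Δt_x=3.8637, Δt_y=1.0353
    y: enter (2,1) at t=0.8696 ← occupied
  → r_3 = 0.8696
beam 4: φ=45°, α=300°
  dir = (cos 300°, sin 300°) = (0.5000, -0.8660); from cell (2,2)
  next x-line at t=0.5000, next y-line at t=0.9699; Δt_x=2.0000, Δt_y=1.1547
    x: enter (3,2) at t=0.5000
    y: enter (3,1) at t=0.9699
    y: enter (3,0) at t=2.1246 ← occupied
  → r_4 = 2.1246
beam 5: φ=90°, α=345°
  dir = (cos 345°, sin 345°) = (0.9659, -0.2588); from cell (2,2)
  next x-line at t=0.2588, next y-line at t=3.2455; Δt_x=1.0353, Δt_y=3.8637
    x: enter (3,2) at t=0.2588
    x: enter (4,2) at t=1.2941
    x: enter (5,2) at t=2.3294 ← occupied
  → r_5 = 2.3294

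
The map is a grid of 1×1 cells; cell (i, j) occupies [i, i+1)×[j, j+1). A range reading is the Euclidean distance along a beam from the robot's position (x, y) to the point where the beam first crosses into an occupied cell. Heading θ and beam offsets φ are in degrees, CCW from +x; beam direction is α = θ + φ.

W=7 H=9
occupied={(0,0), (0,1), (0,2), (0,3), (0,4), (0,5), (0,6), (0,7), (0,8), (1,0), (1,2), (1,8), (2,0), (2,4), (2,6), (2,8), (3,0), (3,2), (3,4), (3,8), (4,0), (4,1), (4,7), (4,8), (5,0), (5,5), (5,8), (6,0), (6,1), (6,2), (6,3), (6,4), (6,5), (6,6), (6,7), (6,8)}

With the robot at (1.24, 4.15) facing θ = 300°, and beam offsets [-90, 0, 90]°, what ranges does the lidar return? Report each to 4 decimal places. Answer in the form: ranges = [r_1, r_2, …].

ranges = [0.2771, 1.3279, 0.8776]

beam 1: φ=-90°, α=210°
  d=(-0.8660,-0.5000)  start (1,4)  tX=0.2771 tY=0.3000  stride 1/|dx|=1.1547 1/|dy|=2.0000
    cross x-line → (0,4), t=0.2771 (wall)
  → r_1 = 0.2771
beam 2: φ=0°, α=300°
  d=(0.5000,-0.8660)  start (1,4)  tX=1.5200 tY=0.1732  stride 1/|dx|=2.0000 1/|dy|=1.1547
    cross y-line → (1,3), t=0.1732
    cross y-line → (1,2), t=1.3279 (wall)
  → r_2 = 1.3279
beam 3: φ=90°, α=30°
  d=(0.8660,0.5000)  start (1,4)  tX=0.8776 tY=1.7000  stride 1/|dx|=1.1547 1/|dy|=2.0000
    cross x-line → (2,4), t=0.8776 (wall)
  → r_3 = 0.8776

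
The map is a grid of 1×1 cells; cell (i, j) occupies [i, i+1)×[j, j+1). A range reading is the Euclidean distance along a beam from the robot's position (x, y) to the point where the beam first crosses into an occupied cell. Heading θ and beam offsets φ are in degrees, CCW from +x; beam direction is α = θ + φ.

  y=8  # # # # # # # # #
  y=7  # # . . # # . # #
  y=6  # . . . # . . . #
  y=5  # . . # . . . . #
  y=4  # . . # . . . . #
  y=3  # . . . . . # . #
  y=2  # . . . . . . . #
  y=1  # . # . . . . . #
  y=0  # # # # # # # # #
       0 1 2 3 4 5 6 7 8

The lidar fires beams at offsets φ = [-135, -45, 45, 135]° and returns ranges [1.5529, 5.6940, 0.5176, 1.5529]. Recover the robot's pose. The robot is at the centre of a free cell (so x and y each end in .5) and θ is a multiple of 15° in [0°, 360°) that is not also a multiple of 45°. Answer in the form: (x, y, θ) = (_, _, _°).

(x, y, θ) = (6.5, 1.5, 210°)

Candidates: 40 free-cell centres × 16 headings = 640 poses. Raycast each; keep the one whose scan matches to 4 dp.
  (1.5, 1.5, 15°): beam 1 = 0.5774 ≠ 1.5529 ✗
  (7.5, 1.5, 165°): beam 1 = 0.5774 ≠ 1.5529 ✗
  (3.5, 2.5, 150°): beam 1 = 2.5882 ≠ 1.5529 ✗
  …
  (6.5, 1.5, 210°): r_1=1.5529, r_2=5.6940, r_3=0.5176, r_4=1.5529 — all match ✓
Only this pose fits every beam.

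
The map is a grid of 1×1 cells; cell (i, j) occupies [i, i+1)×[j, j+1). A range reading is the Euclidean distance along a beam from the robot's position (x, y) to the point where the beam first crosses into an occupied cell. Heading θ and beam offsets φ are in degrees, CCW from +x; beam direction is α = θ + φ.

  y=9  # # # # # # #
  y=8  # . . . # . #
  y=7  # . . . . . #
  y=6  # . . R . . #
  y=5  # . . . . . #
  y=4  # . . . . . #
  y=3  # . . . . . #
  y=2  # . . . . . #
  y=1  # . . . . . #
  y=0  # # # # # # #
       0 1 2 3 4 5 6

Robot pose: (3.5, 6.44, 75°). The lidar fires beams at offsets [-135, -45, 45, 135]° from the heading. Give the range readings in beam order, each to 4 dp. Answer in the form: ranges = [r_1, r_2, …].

beam 1: φ=-135°, α=300°
  d=(0.5000,-0.8660)  start (3,6)  tX=1.0000 tY=0.5081  stride 1/|dx|=2.0000 1/|dy|=1.1547
    cross y-line → (3,5), t=0.5081
    cross x-line → (4,5), t=1.0000
    cross y-line → (4,4), t=1.6628
    cross y-line → (4,3), t=2.8175
    cross x-line → (5,3), t=3.0000
    cross y-line → (5,2), t=3.9722
    cross x-line → (6,2), t=5.0000 (wall)
  → r_1 = 5.0000
beam 2: φ=-45°, α=30°
  d=(0.8660,0.5000)  start (3,6)  tX=0.5774 tY=1.1200  stride 1/|dx|=1.1547 1/|dy|=2.0000
    cross x-line → (4,6), t=0.5774
    cross y-line → (4,7), t=1.1200
    cross x-line → (5,7), t=1.7321
    cross x-line → (6,7), t=2.8868 (wall)
  → r_2 = 2.8868
beam 3: φ=45°, α=120°
  d=(-0.5000,0.8660)  start (3,6)  tX=1.0000 tY=0.6466  stride 1/|dx|=2.0000 1/|dy|=1.1547
    cross y-line → (3,7), t=0.6466
    cross x-line → (2,7), t=1.0000
    cross y-line → (2,8), t=1.8013
    cross y-line → (2,9), t=2.9560 (wall)
  → r_3 = 2.9560
beam 4: φ=135°, α=210°
  d=(-0.8660,-0.5000)  start (3,6)  tX=0.5774 tY=0.8800  stride 1/|dx|=1.1547 1/|dy|=2.0000
    cross x-line → (2,6), t=0.5774
    cross y-line → (2,5), t=0.8800
    cross x-line → (1,5), t=1.7321
    cross y-line → (1,4), t=2.8800
    cross x-line → (0,4), t=2.8868 (wall)
  → r_4 = 2.8868

ranges = [5.0000, 2.8868, 2.9560, 2.8868]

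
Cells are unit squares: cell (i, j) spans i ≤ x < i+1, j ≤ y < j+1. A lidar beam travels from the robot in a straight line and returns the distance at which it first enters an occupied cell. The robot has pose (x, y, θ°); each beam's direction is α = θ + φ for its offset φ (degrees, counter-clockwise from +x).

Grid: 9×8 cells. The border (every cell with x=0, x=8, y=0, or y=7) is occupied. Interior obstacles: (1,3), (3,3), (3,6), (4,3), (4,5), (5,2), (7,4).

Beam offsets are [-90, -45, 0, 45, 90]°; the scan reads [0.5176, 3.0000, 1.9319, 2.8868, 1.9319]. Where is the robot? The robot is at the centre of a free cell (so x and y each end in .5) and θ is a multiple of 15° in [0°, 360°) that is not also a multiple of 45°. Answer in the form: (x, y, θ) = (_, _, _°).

Enumerate (i+0.5, j+0.5, θ) over the 35 free cells and 16 admissible headings. For each, cast all 5 beams and compare to the given ranges.
  (2.5, 4.5, 210°): beam 1 = 2.8868 ≠ 0.5176 ✗
  (2.5, 1.5, 240°): beam 1 = 1.7321 ≠ 0.5176 ✗
  (3.5, 2.5, 30°): beam 1 = 1.7321 ≠ 0.5176 ✗
  (6.5, 3.5, 30°): beam 1 = 2.8868 ≠ 0.5176 ✗
  …
  (7.5, 3.5, 195°): r_1=0.5176, r_2=3.0000, r_3=1.9319, r_4=2.8868, r_5=1.9319 — all match ✓
No second candidate reproduces the full scan.

(x, y, θ) = (7.5, 3.5, 195°)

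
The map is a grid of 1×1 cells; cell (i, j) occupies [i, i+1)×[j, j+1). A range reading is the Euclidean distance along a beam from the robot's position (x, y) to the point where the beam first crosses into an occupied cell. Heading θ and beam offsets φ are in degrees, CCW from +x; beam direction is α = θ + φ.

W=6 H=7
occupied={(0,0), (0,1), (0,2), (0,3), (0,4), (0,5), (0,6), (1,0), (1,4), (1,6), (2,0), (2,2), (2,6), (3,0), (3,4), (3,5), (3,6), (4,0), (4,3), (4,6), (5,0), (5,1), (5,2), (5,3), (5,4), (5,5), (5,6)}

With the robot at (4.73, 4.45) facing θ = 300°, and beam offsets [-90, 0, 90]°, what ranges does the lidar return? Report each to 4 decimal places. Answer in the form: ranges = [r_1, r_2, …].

ranges = [0.8429, 0.5196, 0.3118]

beam 1: φ=-90°, α=210°
  dir = (cos 210°, sin 210°) = (-0.8660, -0.5000); from cell (4,4)
  next x-line at t=0.8429, next y-line at t=0.9000; Δt_x=1.1547, Δt_y=2.0000
    x: enter (3,4) at t=0.8429 ← occupied
  → r_1 = 0.8429
beam 2: φ=0°, α=300°
  dir = (cos 300°, sin 300°) = (0.5000, -0.8660); from cell (4,4)
  next x-line at t=0.5400, next y-line at t=0.5196; Δt_x=2.0000, Δt_y=1.1547
    y: enter (4,3) at t=0.5196 ← occupied
  → r_2 = 0.5196
beam 3: φ=90°, α=30°
  dir = (cos 30°, sin 30°) = (0.8660, 0.5000); from cell (4,4)
  next x-line at t=0.3118, next y-line at t=1.1000; Δt_x=1.1547, Δt_y=2.0000
    x: enter (5,4) at t=0.3118 ← occupied
  → r_3 = 0.3118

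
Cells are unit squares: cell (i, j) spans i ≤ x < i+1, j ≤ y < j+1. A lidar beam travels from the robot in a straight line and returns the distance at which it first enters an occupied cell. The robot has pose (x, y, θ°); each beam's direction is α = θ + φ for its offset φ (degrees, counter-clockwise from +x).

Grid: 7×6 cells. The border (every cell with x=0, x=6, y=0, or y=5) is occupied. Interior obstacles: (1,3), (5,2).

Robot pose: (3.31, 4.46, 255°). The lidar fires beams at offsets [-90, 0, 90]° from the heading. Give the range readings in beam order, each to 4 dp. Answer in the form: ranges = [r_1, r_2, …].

beam 1: φ=-90°, α=165°
  cosα=-0.9659 sinα=0.2588 | (3,4) | tMaxX 0.3209 tMaxY 2.0864 | tΔX 1.0353 tΔY 3.8637
    t=0.3209 [x] (2,4)
    t=1.3562 [x] (1,4)
    t=2.0864 [y] (1,5) — stop
  → r_1 = 2.0864
beam 2: φ=0°, α=255°
  cosα=-0.2588 sinα=-0.9659 | (3,4) | tMaxX 1.1977 tMaxY 0.4762 | tΔX 3.8637 tΔY 1.0353
    t=0.4762 [y] (3,3)
    t=1.1977 [x] (2,3)
    t=1.5115 [y] (2,2)
    t=2.5468 [y] (2,1)
    t=3.5821 [y] (2,0) — stop
  → r_2 = 3.5821
beam 3: φ=90°, α=345°
  cosα=0.9659 sinα=-0.2588 | (3,4) | tMaxX 0.7143 tMaxY 1.7773 | tΔX 1.0353 tΔY 3.8637
    t=0.7143 [x] (4,4)
    t=1.7496 [x] (5,4)
    t=1.7773 [y] (5,3)
    t=2.7849 [x] (6,3) — stop
  → r_3 = 2.7849

ranges = [2.0864, 3.5821, 2.7849]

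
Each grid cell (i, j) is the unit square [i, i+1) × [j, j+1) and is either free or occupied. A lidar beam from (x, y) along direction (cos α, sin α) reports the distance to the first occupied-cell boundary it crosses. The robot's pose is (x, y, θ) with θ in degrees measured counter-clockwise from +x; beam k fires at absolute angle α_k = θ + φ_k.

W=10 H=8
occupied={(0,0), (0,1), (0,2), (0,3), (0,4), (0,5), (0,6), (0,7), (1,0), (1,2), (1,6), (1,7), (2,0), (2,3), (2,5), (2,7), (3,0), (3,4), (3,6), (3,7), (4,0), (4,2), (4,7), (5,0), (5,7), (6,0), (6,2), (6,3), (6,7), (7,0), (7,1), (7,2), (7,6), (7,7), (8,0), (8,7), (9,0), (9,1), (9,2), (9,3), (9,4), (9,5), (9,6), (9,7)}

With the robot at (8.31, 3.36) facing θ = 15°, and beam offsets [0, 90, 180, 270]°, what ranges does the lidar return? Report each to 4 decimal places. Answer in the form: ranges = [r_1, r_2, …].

beam 1: φ=0°, α=15°
  dir = (cos 15°, sin 15°) = (0.9659, 0.2588); from cell (8,3)
  next x-line at t=0.7143, next y-line at t=2.4728; Δt_x=1.0353, Δt_y=3.8637
    x: enter (9,3) at t=0.7143 ← occupied
  → r_1 = 0.7143
beam 2: φ=90°, α=105°
  dir = (cos 105°, sin 105°) = (-0.2588, 0.9659); from cell (8,3)
  next x-line at t=1.1977, next y-line at t=0.6626; Δt_x=3.8637, Δt_y=1.0353
    y: enter (8,4) at t=0.6626
    x: enter (7,4) at t=1.1977
    y: enter (7,5) at t=1.6979
    y: enter (7,6) at t=2.7331 ← occupied
  → r_2 = 2.7331
beam 3: φ=180°, α=195°
  dir = (cos 195°, sin 195°) = (-0.9659, -0.2588); from cell (8,3)
  next x-line at t=0.3209, next y-line at t=1.3909; Δt_x=1.0353, Δt_y=3.8637
    x: enter (7,3) at t=0.3209
    x: enter (6,3) at t=1.3562 ← occupied
  → r_3 = 1.3562
beam 4: φ=270°, α=285°
  dir = (cos 285°, sin 285°) = (0.2588, -0.9659); from cell (8,3)
  next x-line at t=2.6660, next y-line at t=0.3727; Δt_x=3.8637, Δt_y=1.0353
    y: enter (8,2) at t=0.3727
    y: enter (8,1) at t=1.4080
    y: enter (8,0) at t=2.4433 ← occupied
  → r_4 = 2.4433

ranges = [0.7143, 2.7331, 1.3562, 2.4433]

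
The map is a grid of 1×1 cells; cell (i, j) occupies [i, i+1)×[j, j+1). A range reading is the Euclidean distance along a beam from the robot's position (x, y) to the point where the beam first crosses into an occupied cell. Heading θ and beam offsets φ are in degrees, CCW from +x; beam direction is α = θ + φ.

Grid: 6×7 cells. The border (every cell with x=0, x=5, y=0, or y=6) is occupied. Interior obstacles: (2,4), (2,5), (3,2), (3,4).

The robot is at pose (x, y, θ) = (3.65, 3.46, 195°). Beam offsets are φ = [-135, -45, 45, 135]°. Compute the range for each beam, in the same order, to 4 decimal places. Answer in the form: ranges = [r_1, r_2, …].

ranges = [0.6235, 1.0800, 0.5312, 1.5588]

beam 1: φ=-135°, α=60°
  d=(0.5000,0.8660)  start (3,3)  tX=0.7000 tY=0.6235  stride 1/|dx|=2.0000 1/|dy|=1.1547
    cross y-line → (3,4), t=0.6235 (wall)
  → r_1 = 0.6235
beam 2: φ=-45°, α=150°
  d=(-0.8660,0.5000)  start (3,3)  tX=0.7506 tY=1.0800  stride 1/|dx|=1.1547 1/|dy|=2.0000
    cross x-line → (2,3), t=0.7506
    cross y-line → (2,4), t=1.0800 (wall)
  → r_2 = 1.0800
beam 3: φ=45°, α=240°
  d=(-0.5000,-0.8660)  start (3,3)  tX=1.3000 tY=0.5312  stride 1/|dx|=2.0000 1/|dy|=1.1547
    cross y-line → (3,2), t=0.5312 (wall)
  → r_3 = 0.5312
beam 4: φ=135°, α=330°
  d=(0.8660,-0.5000)  start (3,3)  tX=0.4041 tY=0.9200  stride 1/|dx|=1.1547 1/|dy|=2.0000
    cross x-line → (4,3), t=0.4041
    cross y-line → (4,2), t=0.9200
    cross x-line → (5,2), t=1.5588 (wall)
  → r_4 = 1.5588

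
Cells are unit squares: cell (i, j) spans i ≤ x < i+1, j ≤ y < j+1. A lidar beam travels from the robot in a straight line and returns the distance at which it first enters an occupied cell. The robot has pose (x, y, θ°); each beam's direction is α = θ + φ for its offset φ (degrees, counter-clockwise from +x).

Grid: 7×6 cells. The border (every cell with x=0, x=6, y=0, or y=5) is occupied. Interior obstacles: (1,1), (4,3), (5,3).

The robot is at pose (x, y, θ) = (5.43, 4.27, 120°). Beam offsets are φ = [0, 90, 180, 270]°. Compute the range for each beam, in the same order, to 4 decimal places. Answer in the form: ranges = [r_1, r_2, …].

beam 1: φ=0°, α=120°
  dir = (cos 120°, sin 120°) = (-0.5000, 0.8660); from cell (5,4)
  next x-line at t=0.8600, next y-line at t=0.8429; Δt_x=2.0000, Δt_y=1.1547
    y: enter (5,5) at t=0.8429 ← occupied
  → r_1 = 0.8429
beam 2: φ=90°, α=210°
  dir = (cos 210°, sin 210°) = (-0.8660, -0.5000); from cell (5,4)
  next x-line at t=0.4965, next y-line at t=0.5400; Δt_x=1.1547, Δt_y=2.0000
    x: enter (4,4) at t=0.4965
    y: enter (4,3) at t=0.5400 ← occupied
  → r_2 = 0.5400
beam 3: φ=180°, α=300°
  dir = (cos 300°, sin 300°) = (0.5000, -0.8660); from cell (5,4)
  next x-line at t=1.1400, next y-line at t=0.3118; Δt_x=2.0000, Δt_y=1.1547
    y: enter (5,3) at t=0.3118 ← occupied
  → r_3 = 0.3118
beam 4: φ=270°, α=30°
  dir = (cos 30°, sin 30°) = (0.8660, 0.5000); from cell (5,4)
  next x-line at t=0.6582, next y-line at t=1.4600; Δt_x=1.1547, Δt_y=2.0000
    x: enter (6,4) at t=0.6582 ← occupied
  → r_4 = 0.6582

ranges = [0.8429, 0.5400, 0.3118, 0.6582]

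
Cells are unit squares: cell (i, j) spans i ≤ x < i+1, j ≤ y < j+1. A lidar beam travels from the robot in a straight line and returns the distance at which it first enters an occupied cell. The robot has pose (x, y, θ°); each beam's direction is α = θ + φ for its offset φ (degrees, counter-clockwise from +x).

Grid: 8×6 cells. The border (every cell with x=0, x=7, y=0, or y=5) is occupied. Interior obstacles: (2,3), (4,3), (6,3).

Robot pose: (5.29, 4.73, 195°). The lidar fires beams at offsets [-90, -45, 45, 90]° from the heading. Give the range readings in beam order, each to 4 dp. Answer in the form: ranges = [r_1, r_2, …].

beam 1: φ=-90°, α=105°
  direction (-0.2588, 0.9659); cell (5,4); t to first gridline: x 1.1205, y 0.2795 (then +3.8637 / +1.0353)
    (5,5) via y @ 0.2795  # hit
  → r_1 = 0.2795
beam 2: φ=-45°, α=150°
  direction (-0.8660, 0.5000); cell (5,4); t to first gridline: x 0.3349, y 0.5400 (then +1.1547 / +2.0000)
    (4,4) via x @ 0.3349
    (4,5) via y @ 0.5400  # hit
  → r_2 = 0.5400
beam 3: φ=45°, α=240°
  direction (-0.5000, -0.8660); cell (5,4); t to first gridline: x 0.5800, y 0.8429 (then +2.0000 / +1.1547)
    (4,4) via x @ 0.5800
    (4,3) via y @ 0.8429  # hit
  → r_3 = 0.8429
beam 4: φ=90°, α=285°
  direction (0.2588, -0.9659); cell (5,4); t to first gridline: x 2.7432, y 0.7558 (then +3.8637 / +1.0353)
    (5,3) via y @ 0.7558
    (5,2) via y @ 1.7910
    (6,2) via x @ 2.7432
    (6,1) via y @ 2.8263
    (6,0) via y @ 3.8616  # hit
  → r_4 = 3.8616

ranges = [0.2795, 0.5400, 0.8429, 3.8616]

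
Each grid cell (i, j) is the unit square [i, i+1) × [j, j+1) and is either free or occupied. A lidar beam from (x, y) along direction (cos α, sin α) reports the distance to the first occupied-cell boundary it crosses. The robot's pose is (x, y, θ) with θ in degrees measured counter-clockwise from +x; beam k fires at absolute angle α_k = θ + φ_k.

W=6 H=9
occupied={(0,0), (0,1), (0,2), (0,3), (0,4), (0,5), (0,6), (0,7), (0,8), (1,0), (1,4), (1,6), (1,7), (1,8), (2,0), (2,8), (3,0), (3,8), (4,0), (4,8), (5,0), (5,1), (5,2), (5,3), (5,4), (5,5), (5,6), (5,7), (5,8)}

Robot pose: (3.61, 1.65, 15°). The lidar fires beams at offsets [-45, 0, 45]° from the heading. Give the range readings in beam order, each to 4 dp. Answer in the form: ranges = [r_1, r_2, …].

beam 1: φ=-45°, α=330°
  dir = (cos 330°, sin 330°) = (0.8660, -0.5000); from cell (3,1)
  next x-line at t=0.4503, next y-line at t=1.3000; Δt_x=1.1547, Δt_y=2.0000
    x: enter (4,1) at t=0.4503
    y: enter (4,0) at t=1.3000 ← occupied
  → r_1 = 1.3000
beam 2: φ=0°, α=15°
  dir = (cos 15°, sin 15°) = (0.9659, 0.2588); from cell (3,1)
  next x-line at t=0.4038, next y-line at t=1.3523; Δt_x=1.0353, Δt_y=3.8637
    x: enter (4,1) at t=0.4038
    y: enter (4,2) at t=1.3523
    x: enter (5,2) at t=1.4390 ← occupied
  → r_2 = 1.4390
beam 3: φ=45°, α=60°
  dir = (cos 60°, sin 60°) = (0.5000, 0.8660); from cell (3,1)
  next x-line at t=0.7800, next y-line at t=0.4041; Δt_x=2.0000, Δt_y=1.1547
    y: enter (3,2) at t=0.4041
    x: enter (4,2) at t=0.7800
    y: enter (4,3) at t=1.5588
    y: enter (4,4) at t=2.7135
    x: enter (5,4) at t=2.7800 ← occupied
  → r_3 = 2.7800

ranges = [1.3000, 1.4390, 2.7800]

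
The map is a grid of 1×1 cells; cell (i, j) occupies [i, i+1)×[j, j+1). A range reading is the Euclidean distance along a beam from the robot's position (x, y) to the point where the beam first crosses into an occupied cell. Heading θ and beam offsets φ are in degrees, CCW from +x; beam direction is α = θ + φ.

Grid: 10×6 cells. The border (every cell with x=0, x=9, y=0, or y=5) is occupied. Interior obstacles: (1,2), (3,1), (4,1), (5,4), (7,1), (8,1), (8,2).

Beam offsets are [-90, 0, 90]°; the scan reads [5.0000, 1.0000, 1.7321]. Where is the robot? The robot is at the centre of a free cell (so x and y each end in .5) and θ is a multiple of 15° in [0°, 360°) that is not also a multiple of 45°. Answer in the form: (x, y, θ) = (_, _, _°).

Candidates: 25 free-cell centres × 16 headings = 400 poses. Raycast each; keep the one whose scan matches to 4 dp.
  (7.5, 4.5, 210°): beam 1 = 0.5774 ≠ 5.0000 ✗
  (7.5, 4.5, 105°): beam 1 = 1.5529 ≠ 5.0000 ✗
  (1.5, 4.5, 165°): beam 1 = 0.5176 ≠ 5.0000 ✗
  (2.5, 2.5, 345°): beam 1 = 1.5529 ≠ 5.0000 ✗
  …
  (5.5, 2.5, 240°): r_1=5.0000, r_2=1.0000, r_3=1.7321 — all match ✓
No second candidate reproduces the full scan.

(x, y, θ) = (5.5, 2.5, 240°)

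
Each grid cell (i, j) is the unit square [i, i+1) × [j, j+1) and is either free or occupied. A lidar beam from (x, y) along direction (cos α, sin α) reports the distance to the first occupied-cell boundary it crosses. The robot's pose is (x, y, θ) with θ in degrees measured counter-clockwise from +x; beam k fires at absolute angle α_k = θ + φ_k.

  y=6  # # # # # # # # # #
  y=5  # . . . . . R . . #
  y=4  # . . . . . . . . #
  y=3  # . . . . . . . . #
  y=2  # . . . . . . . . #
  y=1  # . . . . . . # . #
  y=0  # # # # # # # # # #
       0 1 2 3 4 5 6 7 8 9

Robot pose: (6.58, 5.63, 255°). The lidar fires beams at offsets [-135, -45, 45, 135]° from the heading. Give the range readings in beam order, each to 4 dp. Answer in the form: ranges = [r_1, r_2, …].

beam 1: φ=-135°, α=120°
  direction (-0.5000, 0.8660); cell (6,5); t to first gridline: x 1.1600, y 0.4272 (then +2.0000 / +1.1547)
    (6,6) via y @ 0.4272  # hit
  → r_1 = 0.4272
beam 2: φ=-45°, α=210°
  direction (-0.8660, -0.5000); cell (6,5); t to first gridline: x 0.6697, y 1.2600 (then +1.1547 / +2.0000)
    (5,5) via x @ 0.6697
    (5,4) via y @ 1.2600
    (4,4) via x @ 1.8244
    (3,4) via x @ 2.9791
    (3,3) via y @ 3.2600
    (2,3) via x @ 4.1338
    (2,2) via y @ 5.2600
    (1,2) via x @ 5.2885
    (0,2) via x @ 6.4432  # hit
  → r_2 = 6.4432
beam 3: φ=45°, α=300°
  direction (0.5000, -0.8660); cell (6,5); t to first gridline: x 0.8400, y 0.7275 (then +2.0000 / +1.1547)
    (6,4) via y @ 0.7275
    (7,4) via x @ 0.8400
    (7,3) via y @ 1.8822
    (8,3) via x @ 2.8400
    (8,2) via y @ 3.0369
    (8,1) via y @ 4.1916
    (9,1) via x @ 4.8400  # hit
  → r_3 = 4.8400
beam 4: φ=135°, α=30°
  direction (0.8660, 0.5000); cell (6,5); t to first gridline: x 0.4850, y 0.7400 (then +1.1547 / +2.0000)
    (7,5) via x @ 0.4850
    (7,6) via y @ 0.7400  # hit
  → r_4 = 0.7400

ranges = [0.4272, 6.4432, 4.8400, 0.7400]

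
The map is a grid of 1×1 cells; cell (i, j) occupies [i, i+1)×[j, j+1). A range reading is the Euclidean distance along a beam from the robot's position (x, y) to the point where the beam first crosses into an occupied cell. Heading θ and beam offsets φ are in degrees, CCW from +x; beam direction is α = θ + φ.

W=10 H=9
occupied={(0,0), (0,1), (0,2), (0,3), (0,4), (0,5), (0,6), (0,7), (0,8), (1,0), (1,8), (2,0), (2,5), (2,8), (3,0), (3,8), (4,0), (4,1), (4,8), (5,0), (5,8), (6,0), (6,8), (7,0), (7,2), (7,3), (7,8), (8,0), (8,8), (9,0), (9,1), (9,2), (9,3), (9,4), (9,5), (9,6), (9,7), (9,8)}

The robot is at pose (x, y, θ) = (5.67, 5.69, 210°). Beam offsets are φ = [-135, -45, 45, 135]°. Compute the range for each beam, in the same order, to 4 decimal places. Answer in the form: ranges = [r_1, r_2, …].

beam 1: φ=-135°, α=75°
  cosα=0.2588 sinα=0.9659 | (5,5) | tMaxX 1.2750 tMaxY 0.3209 | tΔX 3.8637 tΔY 1.0353
    t=0.3209 [y] (5,6)
    t=1.2750 [x] (6,6)
    t=1.3562 [y] (6,7)
    t=2.3915 [y] (6,8) — stop
  → r_1 = 2.3915
beam 2: φ=-45°, α=165°
  cosα=-0.9659 sinα=0.2588 | (5,5) | tMaxX 0.6936 tMaxY 1.1977 | tΔX 1.0353 tΔY 3.8637
    t=0.6936 [x] (4,5)
    t=1.1977 [y] (4,6)
    t=1.7289 [x] (3,6)
    t=2.7642 [x] (2,6)
    t=3.7995 [x] (1,6)
    t=4.8347 [x] (0,6) — stop
  → r_2 = 4.8347
beam 3: φ=45°, α=255°
  cosα=-0.2588 sinα=-0.9659 | (5,5) | tMaxX 2.5887 tMaxY 0.7143 | tΔX 3.8637 tΔY 1.0353
    t=0.7143 [y] (5,4)
    t=1.7496 [y] (5,3)
    t=2.5887 [x] (4,3)
    t=2.7849 [y] (4,2)
    t=3.8202 [y] (4,1) — stop
  → r_3 = 3.8202
beam 4: φ=135°, α=345°
  cosα=0.9659 sinα=-0.2588 | (5,5) | tMaxX 0.3416 tMaxY 2.6660 | tΔX 1.0353 tΔY 3.8637
    t=0.3416 [x] (6,5)
    t=1.3769 [x] (7,5)
    t=2.4122 [x] (8,5)
    t=2.6660 [y] (8,4)
    t=3.4475 [x] (9,4) — stop
  → r_4 = 3.4475

ranges = [2.3915, 4.8347, 3.8202, 3.4475]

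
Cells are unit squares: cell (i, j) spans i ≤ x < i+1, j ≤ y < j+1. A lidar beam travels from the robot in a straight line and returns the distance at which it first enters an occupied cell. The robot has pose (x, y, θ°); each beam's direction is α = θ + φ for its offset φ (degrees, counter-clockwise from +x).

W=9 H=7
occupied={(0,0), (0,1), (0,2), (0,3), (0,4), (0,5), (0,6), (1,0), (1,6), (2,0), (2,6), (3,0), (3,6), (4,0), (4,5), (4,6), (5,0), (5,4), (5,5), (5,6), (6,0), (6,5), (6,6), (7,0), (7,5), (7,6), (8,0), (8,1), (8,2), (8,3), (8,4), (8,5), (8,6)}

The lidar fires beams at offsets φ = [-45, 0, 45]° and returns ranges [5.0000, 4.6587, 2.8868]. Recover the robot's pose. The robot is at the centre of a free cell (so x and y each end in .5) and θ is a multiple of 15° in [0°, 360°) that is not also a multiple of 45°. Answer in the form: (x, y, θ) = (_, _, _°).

(x, y, θ) = (5.5, 3.5, 195°)

The pose lattice has 30·16 = 480 candidates. Test each by forward raycasting.
  (2.5, 3.5, 165°): beam 1 = 2.8868 ≠ 5.0000 ✗
  (7.5, 1.5, 165°): beam 1 = 3.0000 ≠ 5.0000 ✗
  (3.5, 2.5, 120°): beam 1 = 2.5882 ≠ 5.0000 ✗
  (1.5, 3.5, 345°): beam 1 = 2.8868 ≠ 5.0000 ✗
  …
  (5.5, 3.5, 195°): r_1=5.0000, r_2=4.6587, r_3=2.8868 — all match ✓
No second candidate reproduces the full scan.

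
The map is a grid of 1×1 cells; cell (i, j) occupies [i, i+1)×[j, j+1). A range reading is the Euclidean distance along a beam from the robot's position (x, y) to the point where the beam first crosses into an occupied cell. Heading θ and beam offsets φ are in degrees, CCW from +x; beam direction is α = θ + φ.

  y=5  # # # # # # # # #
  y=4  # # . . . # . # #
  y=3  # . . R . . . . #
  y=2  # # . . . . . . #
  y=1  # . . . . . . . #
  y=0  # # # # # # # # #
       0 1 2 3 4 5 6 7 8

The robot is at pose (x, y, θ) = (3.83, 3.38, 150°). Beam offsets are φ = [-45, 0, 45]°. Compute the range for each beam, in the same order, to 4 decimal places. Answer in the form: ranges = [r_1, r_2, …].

beam 1: φ=-45°, α=105°
  direction (-0.2588, 0.9659); cell (3,3); t to first gridline: x 3.2069, y 0.6419 (then +3.8637 / +1.0353)
    (3,4) via y @ 0.6419
    (3,5) via y @ 1.6771  # hit
  → r_1 = 1.6771
beam 2: φ=0°, α=150°
  direction (-0.8660, 0.5000); cell (3,3); t to first gridline: x 0.9584, y 1.2400 (then +1.1547 / +2.0000)
    (2,3) via x @ 0.9584
    (2,4) via y @ 1.2400
    (1,4) via x @ 2.1131  # hit
  → r_2 = 2.1131
beam 3: φ=45°, α=195°
  direction (-0.9659, -0.2588); cell (3,3); t to first gridline: x 0.8593, y 1.4682 (then +1.0353 / +3.8637)
    (2,3) via x @ 0.8593
    (2,2) via y @ 1.4682
    (1,2) via x @ 1.8946  # hit
  → r_3 = 1.8946

ranges = [1.6771, 2.1131, 1.8946]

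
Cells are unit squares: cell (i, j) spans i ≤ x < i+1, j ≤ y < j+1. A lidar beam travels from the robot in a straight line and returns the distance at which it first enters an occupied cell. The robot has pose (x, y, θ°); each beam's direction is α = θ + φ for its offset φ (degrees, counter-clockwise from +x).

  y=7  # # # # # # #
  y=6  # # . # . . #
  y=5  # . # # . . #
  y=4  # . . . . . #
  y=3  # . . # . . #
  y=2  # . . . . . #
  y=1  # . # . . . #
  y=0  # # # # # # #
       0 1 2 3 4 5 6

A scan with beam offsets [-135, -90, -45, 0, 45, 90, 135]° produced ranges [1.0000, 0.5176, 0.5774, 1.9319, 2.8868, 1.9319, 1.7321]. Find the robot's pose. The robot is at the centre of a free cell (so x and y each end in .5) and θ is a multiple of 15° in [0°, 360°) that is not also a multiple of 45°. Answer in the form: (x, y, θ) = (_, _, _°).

Candidates: 24 free-cell centres × 16 headings = 384 poses. Raycast each; keep the one whose scan matches to 4 dp.
  (1.5, 4.5, 165°): beam 2 = 1.5529 ≠ 0.5176 ✗
  (1.5, 2.5, 150°): beam 1 = 1.9319 ≠ 1.0000 ✗
  (4.5, 2.5, 60°): beam 1 = 1.5529 ≠ 1.0000 ✗
  (3.5, 1.5, 285°): beam 1 = 0.5774 ≠ 1.0000 ✗
  …
  (5.5, 4.5, 75°): r_1=1.0000, r_2=0.5176, r_3=0.5774, r_4=1.9319, r_5=2.8868, r_6=1.9319, r_7=1.7321 — all match ✓
Only this pose fits every beam.

(x, y, θ) = (5.5, 4.5, 75°)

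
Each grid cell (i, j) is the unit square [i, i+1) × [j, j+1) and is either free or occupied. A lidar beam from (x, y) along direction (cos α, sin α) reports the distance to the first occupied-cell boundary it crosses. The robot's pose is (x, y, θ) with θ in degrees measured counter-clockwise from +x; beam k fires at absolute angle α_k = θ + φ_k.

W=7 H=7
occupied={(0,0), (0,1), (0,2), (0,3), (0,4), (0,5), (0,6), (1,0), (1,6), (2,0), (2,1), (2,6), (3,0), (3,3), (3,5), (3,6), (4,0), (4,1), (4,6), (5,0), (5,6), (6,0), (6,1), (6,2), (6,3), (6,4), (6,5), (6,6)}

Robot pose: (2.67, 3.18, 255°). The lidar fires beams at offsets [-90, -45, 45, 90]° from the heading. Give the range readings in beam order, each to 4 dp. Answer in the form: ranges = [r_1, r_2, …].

beam 1: φ=-90°, α=165°
  direction (-0.9659, 0.2588); cell (2,3); t to first gridline: x 0.6936, y 3.1682 (then +1.0353 / +3.8637)
    (1,3) via x @ 0.6936
    (0,3) via x @ 1.7289  # hit
  → r_1 = 1.7289
beam 2: φ=-45°, α=210°
  direction (-0.8660, -0.5000); cell (2,3); t to first gridline: x 0.7736, y 0.3600 (then +1.1547 / +2.0000)
    (2,2) via y @ 0.3600
    (1,2) via x @ 0.7736
    (0,2) via x @ 1.9283  # hit
  → r_2 = 1.9283
beam 3: φ=45°, α=300°
  direction (0.5000, -0.8660); cell (2,3); t to first gridline: x 0.6600, y 0.2078 (then +2.0000 / +1.1547)
    (2,2) via y @ 0.2078
    (3,2) via x @ 0.6600
    (3,1) via y @ 1.3625
    (3,0) via y @ 2.5172  # hit
  → r_3 = 2.5172
beam 4: φ=90°, α=345°
  direction (0.9659, -0.2588); cell (2,3); t to first gridline: x 0.3416, y 0.6955 (then +1.0353 / +3.8637)
    (3,3) via x @ 0.3416  # hit
  → r_4 = 0.3416

ranges = [1.7289, 1.9283, 2.5172, 0.3416]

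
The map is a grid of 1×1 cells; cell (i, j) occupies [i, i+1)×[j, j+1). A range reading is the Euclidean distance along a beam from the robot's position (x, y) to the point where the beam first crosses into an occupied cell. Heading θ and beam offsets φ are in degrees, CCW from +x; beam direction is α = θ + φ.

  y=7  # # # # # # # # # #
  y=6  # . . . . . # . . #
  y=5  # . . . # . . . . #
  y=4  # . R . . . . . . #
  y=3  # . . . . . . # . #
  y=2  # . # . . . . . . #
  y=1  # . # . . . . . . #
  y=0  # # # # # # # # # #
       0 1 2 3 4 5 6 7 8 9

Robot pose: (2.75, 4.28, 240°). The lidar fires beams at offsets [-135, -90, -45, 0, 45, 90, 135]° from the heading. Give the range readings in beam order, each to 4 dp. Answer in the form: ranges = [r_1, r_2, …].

beam 1: φ=-135°, α=105°
  direction (-0.2588, 0.9659); cell (2,4); t to first gridline: x 2.8978, y 0.7454 (then +3.8637 / +1.0353)
    (2,5) via y @ 0.7454
    (2,6) via y @ 1.7807
    (2,7) via y @ 2.8160  # hit
  → r_1 = 2.8160
beam 2: φ=-90°, α=150°
  direction (-0.8660, 0.5000); cell (2,4); t to first gridline: x 0.8660, y 1.4400 (then +1.1547 / +2.0000)
    (1,4) via x @ 0.8660
    (1,5) via y @ 1.4400
    (0,5) via x @ 2.0207  # hit
  → r_2 = 2.0207
beam 3: φ=-45°, α=195°
  direction (-0.9659, -0.2588); cell (2,4); t to first gridline: x 0.7765, y 1.0818 (then +1.0353 / +3.8637)
    (1,4) via x @ 0.7765
    (1,3) via y @ 1.0818
    (0,3) via x @ 1.8117  # hit
  → r_3 = 1.8117
beam 4: φ=0°, α=240°
  direction (-0.5000, -0.8660); cell (2,4); t to first gridline: x 1.5000, y 0.3233 (then +2.0000 / +1.1547)
    (2,3) via y @ 0.3233
    (2,2) via y @ 1.4780  # hit
  → r_4 = 1.4780
beam 5: φ=45°, α=285°
  direction (0.2588, -0.9659); cell (2,4); t to first gridline: x 0.9659, y 0.2899 (then +3.8637 / +1.0353)
    (2,3) via y @ 0.2899
    (3,3) via x @ 0.9659
    (3,2) via y @ 1.3252
    (3,1) via y @ 2.3604
    (3,0) via y @ 3.3957  # hit
  → r_5 = 3.3957
beam 6: φ=90°, α=330°
  direction (0.8660, -0.5000); cell (2,4); t to first gridline: x 0.2887, y 0.5600 (then +1.1547 / +2.0000)
    (3,4) via x @ 0.2887
    (3,3) via y @ 0.5600
    (4,3) via x @ 1.4434
    (4,2) via y @ 2.5600
    (5,2) via x @ 2.5981
    (6,2) via x @ 3.7528
    (6,1) via y @ 4.5600
    (7,1) via x @ 4.9075
    (8,1) via x @ 6.0622
    (8,0) via y @ 6.5600  # hit
  → r_6 = 6.5600
beam 7: φ=135°, α=15°
  direction (0.9659, 0.2588); cell (2,4); t to first gridline: x 0.2588, y 2.7819 (then +1.0353 / +3.8637)
    (3,4) via x @ 0.2588
    (4,4) via x @ 1.2941
    (5,4) via x @ 2.3294
    (5,5) via y @ 2.7819
    (6,5) via x @ 3.3646
    (7,5) via x @ 4.3999
    (8,5) via x @ 5.4352
    (9,5) via x @ 6.4705  # hit
  → r_7 = 6.4705

ranges = [2.8160, 2.0207, 1.8117, 1.4780, 3.3957, 6.5600, 6.4705]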